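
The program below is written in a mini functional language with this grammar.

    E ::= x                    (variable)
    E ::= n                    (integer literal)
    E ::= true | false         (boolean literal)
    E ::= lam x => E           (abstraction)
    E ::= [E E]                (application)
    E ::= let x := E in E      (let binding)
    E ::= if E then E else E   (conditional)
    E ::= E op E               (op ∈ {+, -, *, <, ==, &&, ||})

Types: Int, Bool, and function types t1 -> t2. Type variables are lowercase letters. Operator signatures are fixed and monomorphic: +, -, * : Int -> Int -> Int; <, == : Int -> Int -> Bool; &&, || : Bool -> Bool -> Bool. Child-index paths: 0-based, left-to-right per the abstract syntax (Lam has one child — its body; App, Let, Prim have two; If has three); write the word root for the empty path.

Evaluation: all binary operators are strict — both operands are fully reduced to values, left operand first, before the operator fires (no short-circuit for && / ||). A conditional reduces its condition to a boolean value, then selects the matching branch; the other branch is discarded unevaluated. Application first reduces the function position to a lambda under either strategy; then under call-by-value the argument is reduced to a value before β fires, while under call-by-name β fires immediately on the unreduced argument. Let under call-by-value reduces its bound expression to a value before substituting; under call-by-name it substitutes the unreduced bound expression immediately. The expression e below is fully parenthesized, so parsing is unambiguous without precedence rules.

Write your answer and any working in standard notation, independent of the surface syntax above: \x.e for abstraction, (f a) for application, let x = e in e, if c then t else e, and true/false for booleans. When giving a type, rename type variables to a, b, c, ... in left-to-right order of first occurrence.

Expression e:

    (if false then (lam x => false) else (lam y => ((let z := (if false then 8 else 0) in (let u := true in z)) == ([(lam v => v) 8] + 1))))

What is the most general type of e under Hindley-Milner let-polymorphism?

Answer: a -> Bool

Trace:
  unify Bool ~ Bool
\x._ : a -> Bool
  unify Bool ~ Bool
  unify Int ~ Int
let z : Int
let u : Bool
z : Int
  unify Int ~ Int
v : c
\v._ : c -> c
  unify c -> c ~ Int -> d
  unify c ~ Int
  unify Int ~ d
_ _ : Int
  unify Int ~ Int
  unify Int ~ Int
  unify Int ~ Int
\y._ : b -> Bool
  unify a -> Bool ~ b -> Bool
  unify a ~ b
  unify Bool ~ Bool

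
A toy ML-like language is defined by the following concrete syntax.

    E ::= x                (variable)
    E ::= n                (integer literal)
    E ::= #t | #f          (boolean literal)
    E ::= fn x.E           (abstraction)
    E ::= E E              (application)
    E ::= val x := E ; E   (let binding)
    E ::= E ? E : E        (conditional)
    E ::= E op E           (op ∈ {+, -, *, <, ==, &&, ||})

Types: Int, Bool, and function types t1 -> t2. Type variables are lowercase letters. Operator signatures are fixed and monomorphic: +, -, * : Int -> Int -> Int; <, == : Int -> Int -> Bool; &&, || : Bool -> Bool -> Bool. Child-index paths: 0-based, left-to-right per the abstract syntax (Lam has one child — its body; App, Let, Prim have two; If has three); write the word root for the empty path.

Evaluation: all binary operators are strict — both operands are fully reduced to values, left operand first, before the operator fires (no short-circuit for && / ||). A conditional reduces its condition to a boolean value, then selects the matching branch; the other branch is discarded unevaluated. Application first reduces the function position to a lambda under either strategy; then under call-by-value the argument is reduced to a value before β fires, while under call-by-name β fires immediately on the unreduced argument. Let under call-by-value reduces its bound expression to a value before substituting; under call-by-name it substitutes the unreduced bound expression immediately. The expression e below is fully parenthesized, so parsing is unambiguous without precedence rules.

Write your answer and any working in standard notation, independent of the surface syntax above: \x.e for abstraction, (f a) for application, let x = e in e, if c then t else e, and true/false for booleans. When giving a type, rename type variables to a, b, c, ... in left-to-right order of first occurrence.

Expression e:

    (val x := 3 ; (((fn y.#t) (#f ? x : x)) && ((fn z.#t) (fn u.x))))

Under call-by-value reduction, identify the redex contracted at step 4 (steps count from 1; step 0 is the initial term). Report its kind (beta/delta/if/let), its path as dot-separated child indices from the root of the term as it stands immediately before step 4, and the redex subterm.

Trace:
step 0: (let x = 3 in (((\y.true) (if false then x else x)) && ((\z.true) (\u.x))))
step 1: [let@root] (((\y.true) (if false then 3 else 3)) && ((\z.true) (\u.3)))
step 2: [if@0.1] (((\y.true) 3) && ((\z.true) (\u.3)))
step 3: [beta@0] (true && ((\z.true) (\u.3)))
step 4: [beta@1] (true && true)

Answer: beta at 1 : ((\z.true) (\u.3))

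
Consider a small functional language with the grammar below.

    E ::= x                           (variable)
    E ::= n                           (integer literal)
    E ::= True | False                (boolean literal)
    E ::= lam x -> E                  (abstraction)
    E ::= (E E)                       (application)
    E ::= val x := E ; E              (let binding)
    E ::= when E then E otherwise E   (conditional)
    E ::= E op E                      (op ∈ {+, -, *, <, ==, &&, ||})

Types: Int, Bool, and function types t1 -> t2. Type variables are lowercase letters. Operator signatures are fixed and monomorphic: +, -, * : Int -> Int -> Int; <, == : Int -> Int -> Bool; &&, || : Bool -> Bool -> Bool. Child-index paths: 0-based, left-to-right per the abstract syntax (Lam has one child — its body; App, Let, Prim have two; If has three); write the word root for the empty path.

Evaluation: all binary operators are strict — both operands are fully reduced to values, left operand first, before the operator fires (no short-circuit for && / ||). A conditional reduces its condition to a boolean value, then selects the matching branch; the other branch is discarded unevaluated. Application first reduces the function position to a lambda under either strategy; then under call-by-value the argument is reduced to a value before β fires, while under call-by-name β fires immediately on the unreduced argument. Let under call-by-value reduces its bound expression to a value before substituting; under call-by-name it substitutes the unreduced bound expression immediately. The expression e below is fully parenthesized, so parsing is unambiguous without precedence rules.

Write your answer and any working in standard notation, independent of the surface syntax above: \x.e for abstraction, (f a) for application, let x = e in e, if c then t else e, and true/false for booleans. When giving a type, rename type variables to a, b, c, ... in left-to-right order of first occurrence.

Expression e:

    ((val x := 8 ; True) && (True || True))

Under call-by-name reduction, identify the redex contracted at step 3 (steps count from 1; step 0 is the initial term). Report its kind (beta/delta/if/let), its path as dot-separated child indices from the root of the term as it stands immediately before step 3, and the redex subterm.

Derivation:
step 0: ((let x = 8 in true) && (true || true))
step 1: [let@0] (true && (true || true))
step 2: [delta@1] (true && true)
step 3: [delta@root] true

Answer: delta at root : (true && true)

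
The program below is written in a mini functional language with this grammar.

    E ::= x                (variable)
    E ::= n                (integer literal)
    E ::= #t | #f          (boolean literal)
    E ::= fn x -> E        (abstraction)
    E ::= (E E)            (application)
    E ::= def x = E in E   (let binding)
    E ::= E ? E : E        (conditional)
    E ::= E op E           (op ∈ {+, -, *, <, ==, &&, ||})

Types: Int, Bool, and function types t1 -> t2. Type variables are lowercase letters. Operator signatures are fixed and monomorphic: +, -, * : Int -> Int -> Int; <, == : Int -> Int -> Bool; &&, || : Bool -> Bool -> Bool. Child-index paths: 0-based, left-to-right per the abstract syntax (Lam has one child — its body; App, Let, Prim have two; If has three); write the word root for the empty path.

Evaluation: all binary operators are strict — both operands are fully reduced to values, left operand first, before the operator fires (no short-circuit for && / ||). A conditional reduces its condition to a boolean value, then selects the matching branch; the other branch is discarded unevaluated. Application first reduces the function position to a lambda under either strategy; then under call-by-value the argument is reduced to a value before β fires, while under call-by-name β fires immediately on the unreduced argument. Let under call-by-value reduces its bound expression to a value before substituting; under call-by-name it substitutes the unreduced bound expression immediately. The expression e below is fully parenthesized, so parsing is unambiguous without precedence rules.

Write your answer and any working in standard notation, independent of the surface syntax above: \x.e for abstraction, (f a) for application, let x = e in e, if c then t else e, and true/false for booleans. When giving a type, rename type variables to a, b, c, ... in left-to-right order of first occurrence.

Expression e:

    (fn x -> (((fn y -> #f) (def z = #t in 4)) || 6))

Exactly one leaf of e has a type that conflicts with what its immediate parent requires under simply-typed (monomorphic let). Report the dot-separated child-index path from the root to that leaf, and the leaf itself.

Answer: 0.1 : 6

Working:
\y._ : b -> Bool
let z : Bool
  unify b -> Bool ~ Int -> c
  unify b ~ Int
  unify Bool ~ c
_ _ : Bool
  unify Bool ~ Bool
  unify Int ~ Bool
  FAIL: mismatch Int ~ Bool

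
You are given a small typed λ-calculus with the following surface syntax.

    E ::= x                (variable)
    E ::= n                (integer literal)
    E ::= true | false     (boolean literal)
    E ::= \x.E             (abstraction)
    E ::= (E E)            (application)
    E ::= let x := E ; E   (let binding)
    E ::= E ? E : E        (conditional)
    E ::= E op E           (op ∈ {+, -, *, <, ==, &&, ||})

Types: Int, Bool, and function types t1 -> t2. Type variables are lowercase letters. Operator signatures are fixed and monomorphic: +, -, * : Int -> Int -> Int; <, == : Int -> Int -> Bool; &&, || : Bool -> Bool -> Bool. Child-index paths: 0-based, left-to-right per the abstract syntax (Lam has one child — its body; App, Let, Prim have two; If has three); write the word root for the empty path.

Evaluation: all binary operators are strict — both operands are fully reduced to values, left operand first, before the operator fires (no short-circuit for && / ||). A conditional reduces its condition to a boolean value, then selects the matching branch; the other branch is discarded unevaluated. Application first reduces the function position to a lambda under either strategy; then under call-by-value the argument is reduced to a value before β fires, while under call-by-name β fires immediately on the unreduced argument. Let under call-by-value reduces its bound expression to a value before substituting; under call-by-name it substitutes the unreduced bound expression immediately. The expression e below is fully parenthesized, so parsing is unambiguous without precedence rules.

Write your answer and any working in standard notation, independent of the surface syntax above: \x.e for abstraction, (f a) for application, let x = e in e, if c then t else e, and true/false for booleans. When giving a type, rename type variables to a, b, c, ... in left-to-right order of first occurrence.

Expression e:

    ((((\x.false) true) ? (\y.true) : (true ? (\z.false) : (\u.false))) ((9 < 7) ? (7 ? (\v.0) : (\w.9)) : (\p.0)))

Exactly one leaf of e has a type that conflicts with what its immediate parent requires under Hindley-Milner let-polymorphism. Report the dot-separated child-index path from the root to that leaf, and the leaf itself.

Derivation:
\x._ : a -> Bool
  unify a -> Bool ~ Bool -> b
  unify a ~ Bool
  unify Bool ~ b
_ _ : Bool
  unify Bool ~ Bool
\y._ : c -> Bool
  unify Bool ~ Bool
\z._ : d -> Bool
\u._ : e -> Bool
  unify d -> Bool ~ e -> Bool
  unify d ~ e
  unify Bool ~ Bool
  unify c -> Bool ~ e -> Bool
  unify c ~ e
  unify Bool ~ Bool
  unify Int ~ Int
  unify Int ~ Int
  unify Bool ~ Bool
  unify Int ~ Bool
  FAIL: mismatch Int ~ Bool

Answer: 1.1.0 : 7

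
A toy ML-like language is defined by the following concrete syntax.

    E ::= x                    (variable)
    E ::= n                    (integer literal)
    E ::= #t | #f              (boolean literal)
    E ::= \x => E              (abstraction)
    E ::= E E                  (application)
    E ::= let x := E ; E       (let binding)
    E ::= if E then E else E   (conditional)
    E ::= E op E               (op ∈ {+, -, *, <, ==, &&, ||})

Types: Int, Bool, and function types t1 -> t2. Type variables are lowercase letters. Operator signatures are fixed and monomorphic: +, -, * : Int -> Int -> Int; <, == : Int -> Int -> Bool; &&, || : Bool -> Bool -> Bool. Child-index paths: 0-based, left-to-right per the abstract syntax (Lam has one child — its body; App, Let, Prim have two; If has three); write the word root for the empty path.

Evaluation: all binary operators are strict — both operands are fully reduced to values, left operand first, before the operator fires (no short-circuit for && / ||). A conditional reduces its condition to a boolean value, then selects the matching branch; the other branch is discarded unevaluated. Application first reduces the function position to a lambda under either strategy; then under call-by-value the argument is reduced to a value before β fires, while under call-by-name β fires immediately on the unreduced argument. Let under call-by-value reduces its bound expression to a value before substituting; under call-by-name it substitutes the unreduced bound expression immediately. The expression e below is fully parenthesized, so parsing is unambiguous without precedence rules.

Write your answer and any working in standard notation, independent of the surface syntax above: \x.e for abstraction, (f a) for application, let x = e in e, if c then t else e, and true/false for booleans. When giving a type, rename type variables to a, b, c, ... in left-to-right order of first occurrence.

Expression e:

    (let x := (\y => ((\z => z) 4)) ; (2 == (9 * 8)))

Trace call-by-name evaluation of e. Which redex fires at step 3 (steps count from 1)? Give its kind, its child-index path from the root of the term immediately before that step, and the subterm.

Derivation:
step 0: (let x = (\y.((\z.z) 4)) in (2 == (9 * 8)))
step 1: [let@root] (2 == (9 * 8))
step 2: [delta@1] (2 == 72)
step 3: [delta@root] false

Answer: delta at root : (2 == 72)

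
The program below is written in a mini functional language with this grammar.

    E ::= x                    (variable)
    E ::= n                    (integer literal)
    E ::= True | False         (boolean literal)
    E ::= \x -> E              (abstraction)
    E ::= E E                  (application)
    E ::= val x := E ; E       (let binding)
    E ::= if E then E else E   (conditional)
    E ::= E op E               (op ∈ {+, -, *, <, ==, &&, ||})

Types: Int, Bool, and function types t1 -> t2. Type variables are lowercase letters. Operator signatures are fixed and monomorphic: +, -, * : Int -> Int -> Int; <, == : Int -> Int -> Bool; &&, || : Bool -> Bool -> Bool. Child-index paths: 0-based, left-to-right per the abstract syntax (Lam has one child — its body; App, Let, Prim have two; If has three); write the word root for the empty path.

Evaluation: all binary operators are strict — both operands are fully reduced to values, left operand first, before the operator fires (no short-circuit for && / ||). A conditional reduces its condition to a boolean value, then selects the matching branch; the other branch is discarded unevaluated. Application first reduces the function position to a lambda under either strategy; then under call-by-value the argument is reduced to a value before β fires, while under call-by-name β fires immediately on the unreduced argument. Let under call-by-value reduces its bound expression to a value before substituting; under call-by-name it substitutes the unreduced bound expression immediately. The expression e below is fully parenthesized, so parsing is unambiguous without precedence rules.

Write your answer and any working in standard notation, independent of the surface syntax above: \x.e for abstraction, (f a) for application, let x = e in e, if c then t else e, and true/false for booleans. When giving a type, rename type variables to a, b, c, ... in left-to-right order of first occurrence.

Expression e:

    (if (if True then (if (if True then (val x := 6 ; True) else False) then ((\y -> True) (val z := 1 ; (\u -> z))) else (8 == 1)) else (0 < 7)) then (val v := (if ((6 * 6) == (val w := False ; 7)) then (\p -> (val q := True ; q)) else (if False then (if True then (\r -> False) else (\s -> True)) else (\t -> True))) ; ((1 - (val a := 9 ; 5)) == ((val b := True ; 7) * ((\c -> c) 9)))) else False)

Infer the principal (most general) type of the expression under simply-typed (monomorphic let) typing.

Trace:
  unify Bool ~ Bool
  unify Bool ~ Bool
let x : Int
  unify Bool ~ Bool
  unify Bool ~ Bool
\y._ : a -> Bool
let z : Int
z : Int
\u._ : b -> Int
  unify a -> Bool ~ (b -> Int) -> c
  unify a ~ b -> Int
  unify Bool ~ c
_ _ : Bool
  unify Int ~ Int
  unify Int ~ Int
  unify Bool ~ Bool
  unify Int ~ Int
  unify Int ~ Int
  unify Bool ~ Bool
  unify Bool ~ Bool
  unify Int ~ Int
  unify Int ~ Int
  unify Int ~ Int
let w : Bool
  unify Int ~ Int
  unify Bool ~ Bool
let q : Bool
q : Bool
\p._ : d -> Bool
  unify Bool ~ Bool
  unify Bool ~ Bool
\r._ : e -> Bool
\s._ : f -> Bool
  unify e -> Bool ~ f -> Bool
  unify e ~ f
  unify Bool ~ Bool
\t._ : g -> Bool
  unify f -> Bool ~ g -> Bool
  unify f ~ g
  unify Bool ~ Bool
  unify d -> Bool ~ g -> Bool
  unify d ~ g
  unify Bool ~ Bool
let v : g -> Bool
  unify Int ~ Int
let a : Int
  unify Int ~ Int
  unify Int ~ Int
let b : Bool
  unify Int ~ Int
c : h
\c._ : h -> h
  unify h -> h ~ Int -> i
  unify h ~ Int
  unify Int ~ i
_ _ : Int
  unify Int ~ Int
  unify Int ~ Int
  unify Bool ~ Bool

Answer: Bool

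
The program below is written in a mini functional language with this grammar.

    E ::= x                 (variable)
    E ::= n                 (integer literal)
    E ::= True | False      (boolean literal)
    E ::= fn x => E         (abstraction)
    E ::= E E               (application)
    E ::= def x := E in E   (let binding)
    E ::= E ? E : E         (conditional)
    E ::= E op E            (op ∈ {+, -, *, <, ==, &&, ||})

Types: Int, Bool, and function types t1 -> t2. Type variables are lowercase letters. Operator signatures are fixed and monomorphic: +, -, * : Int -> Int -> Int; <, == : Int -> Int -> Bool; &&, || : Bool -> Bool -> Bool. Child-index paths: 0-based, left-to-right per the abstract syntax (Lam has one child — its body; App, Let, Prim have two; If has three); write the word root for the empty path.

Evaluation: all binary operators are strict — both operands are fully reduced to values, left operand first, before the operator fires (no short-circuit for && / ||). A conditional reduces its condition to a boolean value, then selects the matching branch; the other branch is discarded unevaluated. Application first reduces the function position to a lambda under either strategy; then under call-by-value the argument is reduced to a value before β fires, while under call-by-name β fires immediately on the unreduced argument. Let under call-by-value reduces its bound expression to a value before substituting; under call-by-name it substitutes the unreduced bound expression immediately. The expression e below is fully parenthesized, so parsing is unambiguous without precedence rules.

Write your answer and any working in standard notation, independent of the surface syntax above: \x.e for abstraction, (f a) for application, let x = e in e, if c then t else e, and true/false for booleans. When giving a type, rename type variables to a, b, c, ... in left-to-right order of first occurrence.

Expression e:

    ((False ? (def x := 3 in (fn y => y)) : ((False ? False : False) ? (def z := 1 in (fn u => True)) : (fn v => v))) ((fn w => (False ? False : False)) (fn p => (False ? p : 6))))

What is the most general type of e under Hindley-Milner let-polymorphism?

Derivation:
  unify Bool ~ Bool
let x : Int
y : a
\y._ : a -> a
  unify Bool ~ Bool
  unify Bool ~ Bool
  unify Bool ~ Bool
let z : Int
\u._ : b -> Bool
v : c
\v._ : c -> c
  unify b -> Bool ~ c -> c
  unify b ~ c
  unify Bool ~ c
  unify a -> a ~ Bool -> Bool
  unify a ~ Bool
  unify Bool ~ Bool
  unify Bool ~ Bool
  unify Bool ~ Bool
\w._ : d -> Bool
  unify Bool ~ Bool
p : e
  unify e ~ Int
\p._ : Int -> Int
  unify d -> Bool ~ (Int -> Int) -> f
  unify d ~ Int -> Int
  unify Bool ~ f
_ _ : Bool
  unify Bool -> Bool ~ Bool -> g
  unify Bool ~ Bool
  unify Bool ~ g
_ _ : Bool

Answer: Bool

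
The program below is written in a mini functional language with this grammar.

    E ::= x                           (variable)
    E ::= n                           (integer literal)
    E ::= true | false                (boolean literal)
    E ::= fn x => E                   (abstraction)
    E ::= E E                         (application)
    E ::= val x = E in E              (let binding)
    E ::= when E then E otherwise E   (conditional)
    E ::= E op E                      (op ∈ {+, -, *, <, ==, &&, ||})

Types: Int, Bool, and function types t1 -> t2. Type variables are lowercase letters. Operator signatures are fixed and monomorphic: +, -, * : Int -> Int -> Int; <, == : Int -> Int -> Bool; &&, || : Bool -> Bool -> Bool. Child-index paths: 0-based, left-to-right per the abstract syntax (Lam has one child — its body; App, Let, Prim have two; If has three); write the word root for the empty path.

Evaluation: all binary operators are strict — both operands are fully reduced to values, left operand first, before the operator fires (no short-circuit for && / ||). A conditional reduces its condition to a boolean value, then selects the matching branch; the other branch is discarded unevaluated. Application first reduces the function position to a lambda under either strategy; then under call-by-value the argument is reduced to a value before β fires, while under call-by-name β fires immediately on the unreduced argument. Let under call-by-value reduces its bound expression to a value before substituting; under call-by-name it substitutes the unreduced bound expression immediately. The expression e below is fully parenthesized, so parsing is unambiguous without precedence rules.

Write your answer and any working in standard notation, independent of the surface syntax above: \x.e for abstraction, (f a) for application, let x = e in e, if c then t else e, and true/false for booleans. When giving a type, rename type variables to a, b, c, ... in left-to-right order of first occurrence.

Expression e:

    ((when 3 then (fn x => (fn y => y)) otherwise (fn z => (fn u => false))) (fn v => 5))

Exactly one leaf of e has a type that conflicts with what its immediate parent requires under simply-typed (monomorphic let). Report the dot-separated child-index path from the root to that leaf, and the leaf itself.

Derivation:
  unify Int ~ Bool
  FAIL: mismatch Int ~ Bool

Answer: 0.0 : 3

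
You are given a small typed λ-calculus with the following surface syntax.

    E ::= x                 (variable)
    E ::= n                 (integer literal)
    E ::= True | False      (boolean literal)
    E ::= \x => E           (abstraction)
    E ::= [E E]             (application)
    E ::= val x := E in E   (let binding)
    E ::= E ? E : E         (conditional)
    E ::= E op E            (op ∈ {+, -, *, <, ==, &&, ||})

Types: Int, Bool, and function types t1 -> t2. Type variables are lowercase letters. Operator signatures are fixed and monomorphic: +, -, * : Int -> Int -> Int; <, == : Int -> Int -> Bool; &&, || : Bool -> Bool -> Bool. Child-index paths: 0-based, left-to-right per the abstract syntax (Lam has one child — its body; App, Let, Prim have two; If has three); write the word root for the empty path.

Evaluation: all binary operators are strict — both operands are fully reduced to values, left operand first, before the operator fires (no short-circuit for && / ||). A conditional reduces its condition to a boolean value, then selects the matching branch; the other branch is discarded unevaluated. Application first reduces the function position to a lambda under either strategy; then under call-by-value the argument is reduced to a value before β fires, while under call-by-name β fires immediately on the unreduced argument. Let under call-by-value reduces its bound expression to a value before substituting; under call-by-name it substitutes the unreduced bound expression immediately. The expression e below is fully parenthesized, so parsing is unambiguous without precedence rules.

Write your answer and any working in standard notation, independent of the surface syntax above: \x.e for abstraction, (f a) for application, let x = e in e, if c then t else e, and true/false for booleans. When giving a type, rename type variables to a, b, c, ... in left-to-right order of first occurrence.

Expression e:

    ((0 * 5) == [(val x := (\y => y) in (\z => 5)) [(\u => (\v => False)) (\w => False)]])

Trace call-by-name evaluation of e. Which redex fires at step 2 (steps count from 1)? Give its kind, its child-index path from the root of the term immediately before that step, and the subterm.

Trace:
step 0: ((0 * 5) == ((let x = (\y.y) in (\z.5)) ((\u.(\v.false)) (\w.false))))
step 1: [delta@0] (0 == ((let x = (\y.y) in (\z.5)) ((\u.(\v.false)) (\w.false))))
step 2: [let@1.0] (0 == ((\z.5) ((\u.(\v.false)) (\w.false))))

Answer: let at 1.0 : (let x = (\y.y) in (\z.5))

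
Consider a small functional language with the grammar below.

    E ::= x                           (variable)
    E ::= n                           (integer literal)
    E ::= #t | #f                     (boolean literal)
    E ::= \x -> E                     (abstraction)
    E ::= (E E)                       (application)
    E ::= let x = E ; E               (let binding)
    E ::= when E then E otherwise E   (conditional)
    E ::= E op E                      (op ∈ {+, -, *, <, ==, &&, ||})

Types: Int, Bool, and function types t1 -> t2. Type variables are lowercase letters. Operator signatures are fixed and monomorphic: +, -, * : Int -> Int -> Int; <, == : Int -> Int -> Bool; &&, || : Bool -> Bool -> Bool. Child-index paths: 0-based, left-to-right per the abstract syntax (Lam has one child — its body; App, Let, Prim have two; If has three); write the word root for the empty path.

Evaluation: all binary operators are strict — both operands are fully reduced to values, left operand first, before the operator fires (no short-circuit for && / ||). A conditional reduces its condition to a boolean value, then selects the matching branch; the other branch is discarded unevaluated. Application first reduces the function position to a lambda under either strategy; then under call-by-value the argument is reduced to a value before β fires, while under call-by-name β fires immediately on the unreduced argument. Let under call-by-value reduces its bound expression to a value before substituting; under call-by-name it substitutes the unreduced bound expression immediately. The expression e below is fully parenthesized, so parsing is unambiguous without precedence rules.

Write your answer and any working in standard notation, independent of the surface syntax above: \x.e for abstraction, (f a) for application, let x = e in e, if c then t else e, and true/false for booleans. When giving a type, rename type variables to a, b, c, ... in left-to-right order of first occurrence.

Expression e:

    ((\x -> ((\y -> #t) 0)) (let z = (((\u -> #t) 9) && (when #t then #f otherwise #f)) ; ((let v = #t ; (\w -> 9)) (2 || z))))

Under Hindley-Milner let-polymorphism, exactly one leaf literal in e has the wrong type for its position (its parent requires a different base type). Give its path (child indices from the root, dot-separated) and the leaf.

Answer: 1.1.1.0 : 2

Working:
\y._ : b -> Bool
  unify b -> Bool ~ Int -> c
  unify b ~ Int
  unify Bool ~ c
_ _ : Bool
\x._ : a -> Bool
\u._ : d -> Bool
  unify d -> Bool ~ Int -> e
  unify d ~ Int
  unify Bool ~ e
_ _ : Bool
  unify Bool ~ Bool
  unify Bool ~ Bool
  unify Bool ~ Bool
  unify Bool ~ Bool
let z : Bool
let v : Bool
\w._ : f -> Int
  unify Int ~ Bool
  FAIL: mismatch Int ~ Bool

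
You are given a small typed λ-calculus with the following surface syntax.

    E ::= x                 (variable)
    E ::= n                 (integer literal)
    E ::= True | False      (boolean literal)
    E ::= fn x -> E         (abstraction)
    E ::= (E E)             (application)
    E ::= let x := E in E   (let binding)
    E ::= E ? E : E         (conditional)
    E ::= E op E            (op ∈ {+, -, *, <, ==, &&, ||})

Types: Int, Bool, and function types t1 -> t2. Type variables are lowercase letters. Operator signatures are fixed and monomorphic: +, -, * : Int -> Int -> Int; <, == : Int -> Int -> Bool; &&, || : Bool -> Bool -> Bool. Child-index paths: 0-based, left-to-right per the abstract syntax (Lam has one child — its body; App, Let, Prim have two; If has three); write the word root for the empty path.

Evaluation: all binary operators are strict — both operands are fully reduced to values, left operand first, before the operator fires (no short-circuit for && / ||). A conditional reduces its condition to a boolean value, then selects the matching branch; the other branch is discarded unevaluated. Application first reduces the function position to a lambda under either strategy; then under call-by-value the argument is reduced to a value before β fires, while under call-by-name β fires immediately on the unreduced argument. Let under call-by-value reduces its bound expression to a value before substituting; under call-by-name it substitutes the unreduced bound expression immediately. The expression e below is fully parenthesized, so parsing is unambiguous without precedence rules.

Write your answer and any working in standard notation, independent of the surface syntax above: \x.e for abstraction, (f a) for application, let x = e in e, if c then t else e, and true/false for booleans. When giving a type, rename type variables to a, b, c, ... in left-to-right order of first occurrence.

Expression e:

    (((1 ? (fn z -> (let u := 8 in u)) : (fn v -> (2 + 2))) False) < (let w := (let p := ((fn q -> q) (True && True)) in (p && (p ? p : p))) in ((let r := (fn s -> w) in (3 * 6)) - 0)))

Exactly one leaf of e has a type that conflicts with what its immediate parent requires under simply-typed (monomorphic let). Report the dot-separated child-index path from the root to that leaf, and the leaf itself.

Working:
  unify Int ~ Bool
  FAIL: mismatch Int ~ Bool

Answer: 0.0.0 : 1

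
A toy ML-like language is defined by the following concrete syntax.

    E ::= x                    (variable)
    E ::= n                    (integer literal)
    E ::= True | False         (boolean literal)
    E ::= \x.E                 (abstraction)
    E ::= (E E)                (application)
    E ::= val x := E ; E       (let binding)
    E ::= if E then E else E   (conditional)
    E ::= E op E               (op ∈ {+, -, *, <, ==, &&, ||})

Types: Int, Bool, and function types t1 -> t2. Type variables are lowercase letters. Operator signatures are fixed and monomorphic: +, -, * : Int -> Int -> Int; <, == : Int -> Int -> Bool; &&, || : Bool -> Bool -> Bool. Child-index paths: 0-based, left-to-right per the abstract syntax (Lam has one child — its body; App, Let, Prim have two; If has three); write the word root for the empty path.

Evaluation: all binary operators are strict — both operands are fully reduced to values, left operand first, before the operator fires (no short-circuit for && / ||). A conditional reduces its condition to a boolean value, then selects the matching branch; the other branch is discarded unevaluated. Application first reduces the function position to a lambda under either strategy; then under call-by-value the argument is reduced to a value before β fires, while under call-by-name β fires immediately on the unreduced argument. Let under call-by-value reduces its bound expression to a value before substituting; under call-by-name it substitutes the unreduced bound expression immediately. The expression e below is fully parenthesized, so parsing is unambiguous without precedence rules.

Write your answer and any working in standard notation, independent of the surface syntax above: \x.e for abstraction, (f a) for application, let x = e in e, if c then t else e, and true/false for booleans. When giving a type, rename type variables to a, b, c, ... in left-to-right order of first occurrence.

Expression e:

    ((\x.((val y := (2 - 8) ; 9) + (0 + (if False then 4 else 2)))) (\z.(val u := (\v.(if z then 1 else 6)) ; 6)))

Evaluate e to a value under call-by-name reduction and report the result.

Answer: 11

Working:
step 0: ((\x.((let y = (2 - 8) in 9) + (0 + (if false then 4 else 2)))) (\z.(let u = (\v.(if z then 1 else 6)) in 6)))
step 1: [beta@root] ((let y = (2 - 8) in 9) + (0 + (if false then 4 else 2)))
step 2: [let@0] (9 + (0 + (if false then 4 else 2)))
step 3: [if@1.1] (9 + (0 + 2))
step 4: [delta@1] (9 + 2)
step 5: [delta@root] 11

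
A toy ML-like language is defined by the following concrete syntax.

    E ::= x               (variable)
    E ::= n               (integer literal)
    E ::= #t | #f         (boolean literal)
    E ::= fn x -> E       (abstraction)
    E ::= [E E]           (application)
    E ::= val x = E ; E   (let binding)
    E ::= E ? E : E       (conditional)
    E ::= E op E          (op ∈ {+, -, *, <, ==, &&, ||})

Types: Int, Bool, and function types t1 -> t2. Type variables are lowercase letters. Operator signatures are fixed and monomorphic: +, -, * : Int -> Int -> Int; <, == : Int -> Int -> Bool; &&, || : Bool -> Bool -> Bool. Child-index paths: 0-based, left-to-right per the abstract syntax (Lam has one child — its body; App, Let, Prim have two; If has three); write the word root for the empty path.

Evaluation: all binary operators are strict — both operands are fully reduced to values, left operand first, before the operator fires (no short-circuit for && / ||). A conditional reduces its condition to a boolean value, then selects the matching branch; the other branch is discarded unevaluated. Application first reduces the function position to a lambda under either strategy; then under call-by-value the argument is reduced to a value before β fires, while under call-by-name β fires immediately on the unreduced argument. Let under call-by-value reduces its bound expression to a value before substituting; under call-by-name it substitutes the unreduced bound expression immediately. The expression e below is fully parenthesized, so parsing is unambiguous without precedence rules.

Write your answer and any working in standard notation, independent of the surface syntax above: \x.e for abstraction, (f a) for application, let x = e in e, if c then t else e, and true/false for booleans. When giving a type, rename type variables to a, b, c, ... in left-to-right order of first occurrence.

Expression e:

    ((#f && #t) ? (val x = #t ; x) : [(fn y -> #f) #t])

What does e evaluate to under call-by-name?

Trace:
step 0: (if (false && true) then (let x = true in x) else ((\y.false) true))
step 1: [delta@0] (if false then (let x = true in x) else ((\y.false) true))
step 2: [if@root] ((\y.false) true)
step 3: [beta@root] false

Answer: false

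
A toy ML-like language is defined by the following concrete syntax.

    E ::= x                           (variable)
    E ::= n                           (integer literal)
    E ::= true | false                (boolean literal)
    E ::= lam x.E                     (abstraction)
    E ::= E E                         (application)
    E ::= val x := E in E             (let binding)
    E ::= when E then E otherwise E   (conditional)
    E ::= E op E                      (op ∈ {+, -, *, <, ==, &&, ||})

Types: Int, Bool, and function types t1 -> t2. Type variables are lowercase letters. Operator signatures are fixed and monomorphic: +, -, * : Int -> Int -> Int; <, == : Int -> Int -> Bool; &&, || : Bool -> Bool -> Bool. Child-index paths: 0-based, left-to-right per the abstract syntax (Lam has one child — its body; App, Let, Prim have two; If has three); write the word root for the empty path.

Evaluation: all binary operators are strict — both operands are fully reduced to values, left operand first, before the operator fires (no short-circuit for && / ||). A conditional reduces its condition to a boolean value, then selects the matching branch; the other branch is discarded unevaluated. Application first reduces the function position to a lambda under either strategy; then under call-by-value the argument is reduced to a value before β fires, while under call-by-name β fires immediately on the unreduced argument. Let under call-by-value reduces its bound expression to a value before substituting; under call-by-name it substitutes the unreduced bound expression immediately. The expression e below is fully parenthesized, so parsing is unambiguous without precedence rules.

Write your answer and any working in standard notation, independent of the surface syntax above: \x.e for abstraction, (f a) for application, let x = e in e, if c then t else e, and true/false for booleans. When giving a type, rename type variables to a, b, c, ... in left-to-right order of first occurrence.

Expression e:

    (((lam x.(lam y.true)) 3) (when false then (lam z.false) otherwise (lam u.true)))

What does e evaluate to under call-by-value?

Answer: true

Working:
step 0: (((\x.(\y.true)) 3) (if false then (\z.false) else (\u.true)))
step 1: [beta@0] ((\y.true) (if false then (\z.false) else (\u.true)))
step 2: [if@1] ((\y.true) (\u.true))
step 3: [beta@root] true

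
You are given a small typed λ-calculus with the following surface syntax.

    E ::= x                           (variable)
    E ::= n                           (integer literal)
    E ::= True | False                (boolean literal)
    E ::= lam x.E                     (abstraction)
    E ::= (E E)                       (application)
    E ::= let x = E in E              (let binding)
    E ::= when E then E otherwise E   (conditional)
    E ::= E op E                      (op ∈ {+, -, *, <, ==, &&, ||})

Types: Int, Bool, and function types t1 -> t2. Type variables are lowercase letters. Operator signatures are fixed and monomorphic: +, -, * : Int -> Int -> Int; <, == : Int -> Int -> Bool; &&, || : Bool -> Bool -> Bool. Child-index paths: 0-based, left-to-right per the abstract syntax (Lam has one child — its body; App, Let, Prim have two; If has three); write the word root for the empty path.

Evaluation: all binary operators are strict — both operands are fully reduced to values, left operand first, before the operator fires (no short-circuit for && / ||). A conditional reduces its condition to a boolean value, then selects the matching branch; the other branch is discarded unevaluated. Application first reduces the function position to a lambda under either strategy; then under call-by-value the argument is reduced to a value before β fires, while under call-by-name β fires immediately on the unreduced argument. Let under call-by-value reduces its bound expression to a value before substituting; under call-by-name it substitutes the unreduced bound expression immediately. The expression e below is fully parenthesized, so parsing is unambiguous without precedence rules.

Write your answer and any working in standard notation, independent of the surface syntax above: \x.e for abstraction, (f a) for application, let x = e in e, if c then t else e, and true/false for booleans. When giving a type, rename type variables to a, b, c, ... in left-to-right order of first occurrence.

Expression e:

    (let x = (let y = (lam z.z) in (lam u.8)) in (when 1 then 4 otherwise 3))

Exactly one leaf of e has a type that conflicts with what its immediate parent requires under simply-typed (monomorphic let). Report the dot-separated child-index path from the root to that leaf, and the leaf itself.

Working:
z : a
\z._ : a -> a
let y : a -> a
\u._ : b -> Int
let x : b -> Int
  unify Int ~ Bool
  FAIL: mismatch Int ~ Bool

Answer: 1.0 : 1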